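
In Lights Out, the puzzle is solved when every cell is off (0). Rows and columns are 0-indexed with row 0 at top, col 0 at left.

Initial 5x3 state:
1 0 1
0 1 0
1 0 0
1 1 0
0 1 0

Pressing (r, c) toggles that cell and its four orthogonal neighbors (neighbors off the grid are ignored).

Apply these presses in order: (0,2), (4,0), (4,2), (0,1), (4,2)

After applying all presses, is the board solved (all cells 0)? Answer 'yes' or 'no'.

After press 1 at (0,2):
1 1 0
0 1 1
1 0 0
1 1 0
0 1 0

After press 2 at (4,0):
1 1 0
0 1 1
1 0 0
0 1 0
1 0 0

After press 3 at (4,2):
1 1 0
0 1 1
1 0 0
0 1 1
1 1 1

After press 4 at (0,1):
0 0 1
0 0 1
1 0 0
0 1 1
1 1 1

After press 5 at (4,2):
0 0 1
0 0 1
1 0 0
0 1 0
1 0 0

Lights still on: 5

Answer: no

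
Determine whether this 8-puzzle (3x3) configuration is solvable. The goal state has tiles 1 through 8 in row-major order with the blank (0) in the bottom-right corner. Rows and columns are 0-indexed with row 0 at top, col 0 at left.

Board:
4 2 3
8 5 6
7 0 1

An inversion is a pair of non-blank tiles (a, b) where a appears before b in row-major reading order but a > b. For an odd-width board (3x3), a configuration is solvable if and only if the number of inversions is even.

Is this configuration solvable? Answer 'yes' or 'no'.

Answer: yes

Derivation:
Inversions (pairs i<j in row-major order where tile[i] > tile[j] > 0): 12
12 is even, so the puzzle is solvable.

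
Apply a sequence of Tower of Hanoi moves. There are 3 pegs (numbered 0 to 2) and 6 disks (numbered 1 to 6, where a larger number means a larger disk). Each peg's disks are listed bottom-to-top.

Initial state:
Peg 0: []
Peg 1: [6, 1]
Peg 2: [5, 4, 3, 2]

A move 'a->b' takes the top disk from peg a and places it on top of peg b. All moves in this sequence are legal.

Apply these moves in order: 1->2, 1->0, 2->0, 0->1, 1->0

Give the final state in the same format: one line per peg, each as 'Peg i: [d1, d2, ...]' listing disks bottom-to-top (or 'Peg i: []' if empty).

After move 1 (1->2):
Peg 0: []
Peg 1: [6]
Peg 2: [5, 4, 3, 2, 1]

After move 2 (1->0):
Peg 0: [6]
Peg 1: []
Peg 2: [5, 4, 3, 2, 1]

After move 3 (2->0):
Peg 0: [6, 1]
Peg 1: []
Peg 2: [5, 4, 3, 2]

After move 4 (0->1):
Peg 0: [6]
Peg 1: [1]
Peg 2: [5, 4, 3, 2]

After move 5 (1->0):
Peg 0: [6, 1]
Peg 1: []
Peg 2: [5, 4, 3, 2]

Answer: Peg 0: [6, 1]
Peg 1: []
Peg 2: [5, 4, 3, 2]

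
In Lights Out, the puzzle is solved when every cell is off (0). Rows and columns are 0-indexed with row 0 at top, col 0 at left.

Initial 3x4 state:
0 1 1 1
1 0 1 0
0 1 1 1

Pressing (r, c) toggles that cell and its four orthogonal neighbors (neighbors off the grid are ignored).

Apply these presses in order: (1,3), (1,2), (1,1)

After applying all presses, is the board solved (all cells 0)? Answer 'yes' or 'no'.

After press 1 at (1,3):
0 1 1 0
1 0 0 1
0 1 1 0

After press 2 at (1,2):
0 1 0 0
1 1 1 0
0 1 0 0

After press 3 at (1,1):
0 0 0 0
0 0 0 0
0 0 0 0

Lights still on: 0

Answer: yes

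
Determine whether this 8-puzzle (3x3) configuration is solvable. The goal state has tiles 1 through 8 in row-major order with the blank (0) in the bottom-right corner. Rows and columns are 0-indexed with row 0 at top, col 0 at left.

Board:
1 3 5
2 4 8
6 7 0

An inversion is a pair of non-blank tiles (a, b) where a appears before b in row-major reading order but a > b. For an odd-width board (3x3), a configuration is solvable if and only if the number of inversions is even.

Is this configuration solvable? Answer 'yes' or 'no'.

Answer: no

Derivation:
Inversions (pairs i<j in row-major order where tile[i] > tile[j] > 0): 5
5 is odd, so the puzzle is not solvable.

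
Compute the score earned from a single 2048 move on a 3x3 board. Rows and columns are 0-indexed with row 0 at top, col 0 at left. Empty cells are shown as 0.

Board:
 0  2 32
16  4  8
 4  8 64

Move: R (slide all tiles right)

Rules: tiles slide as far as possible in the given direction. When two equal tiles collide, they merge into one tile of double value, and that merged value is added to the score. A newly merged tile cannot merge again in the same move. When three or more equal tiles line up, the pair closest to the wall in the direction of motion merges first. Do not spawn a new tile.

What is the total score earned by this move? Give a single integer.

Slide right:
row 0: [0, 2, 32] -> [0, 2, 32]  score +0 (running 0)
row 1: [16, 4, 8] -> [16, 4, 8]  score +0 (running 0)
row 2: [4, 8, 64] -> [4, 8, 64]  score +0 (running 0)
Board after move:
 0  2 32
16  4  8
 4  8 64

Answer: 0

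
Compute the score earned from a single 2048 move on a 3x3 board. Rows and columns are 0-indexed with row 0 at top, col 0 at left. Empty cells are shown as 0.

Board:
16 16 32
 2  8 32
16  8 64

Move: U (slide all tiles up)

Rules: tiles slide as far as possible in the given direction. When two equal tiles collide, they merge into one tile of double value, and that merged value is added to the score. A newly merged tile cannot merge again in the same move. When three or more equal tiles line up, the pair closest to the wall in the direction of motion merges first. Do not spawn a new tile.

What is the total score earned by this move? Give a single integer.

Slide up:
col 0: [16, 2, 16] -> [16, 2, 16]  score +0 (running 0)
col 1: [16, 8, 8] -> [16, 16, 0]  score +16 (running 16)
col 2: [32, 32, 64] -> [64, 64, 0]  score +64 (running 80)
Board after move:
16 16 64
 2 16 64
16  0  0

Answer: 80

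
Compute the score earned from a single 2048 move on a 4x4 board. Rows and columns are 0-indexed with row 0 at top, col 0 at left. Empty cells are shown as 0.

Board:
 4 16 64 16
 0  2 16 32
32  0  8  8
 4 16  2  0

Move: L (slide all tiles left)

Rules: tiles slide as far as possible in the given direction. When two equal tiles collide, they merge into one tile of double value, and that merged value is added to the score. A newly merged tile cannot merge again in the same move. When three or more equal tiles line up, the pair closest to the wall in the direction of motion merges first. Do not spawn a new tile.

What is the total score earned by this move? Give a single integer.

Slide left:
row 0: [4, 16, 64, 16] -> [4, 16, 64, 16]  score +0 (running 0)
row 1: [0, 2, 16, 32] -> [2, 16, 32, 0]  score +0 (running 0)
row 2: [32, 0, 8, 8] -> [32, 16, 0, 0]  score +16 (running 16)
row 3: [4, 16, 2, 0] -> [4, 16, 2, 0]  score +0 (running 16)
Board after move:
 4 16 64 16
 2 16 32  0
32 16  0  0
 4 16  2  0

Answer: 16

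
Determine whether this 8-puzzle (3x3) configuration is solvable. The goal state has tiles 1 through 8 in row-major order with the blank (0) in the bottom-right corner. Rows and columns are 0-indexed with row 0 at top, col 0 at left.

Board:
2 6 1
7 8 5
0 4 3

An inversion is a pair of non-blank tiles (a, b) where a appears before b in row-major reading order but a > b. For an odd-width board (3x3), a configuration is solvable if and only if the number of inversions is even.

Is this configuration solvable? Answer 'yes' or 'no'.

Answer: yes

Derivation:
Inversions (pairs i<j in row-major order where tile[i] > tile[j] > 0): 14
14 is even, so the puzzle is solvable.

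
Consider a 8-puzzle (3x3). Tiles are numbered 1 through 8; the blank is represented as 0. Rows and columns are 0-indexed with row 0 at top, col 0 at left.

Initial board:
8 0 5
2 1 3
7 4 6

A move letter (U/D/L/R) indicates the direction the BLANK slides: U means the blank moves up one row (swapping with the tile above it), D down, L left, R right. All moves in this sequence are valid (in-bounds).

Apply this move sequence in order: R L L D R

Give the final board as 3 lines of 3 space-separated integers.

After move 1 (R):
8 5 0
2 1 3
7 4 6

After move 2 (L):
8 0 5
2 1 3
7 4 6

After move 3 (L):
0 8 5
2 1 3
7 4 6

After move 4 (D):
2 8 5
0 1 3
7 4 6

After move 5 (R):
2 8 5
1 0 3
7 4 6

Answer: 2 8 5
1 0 3
7 4 6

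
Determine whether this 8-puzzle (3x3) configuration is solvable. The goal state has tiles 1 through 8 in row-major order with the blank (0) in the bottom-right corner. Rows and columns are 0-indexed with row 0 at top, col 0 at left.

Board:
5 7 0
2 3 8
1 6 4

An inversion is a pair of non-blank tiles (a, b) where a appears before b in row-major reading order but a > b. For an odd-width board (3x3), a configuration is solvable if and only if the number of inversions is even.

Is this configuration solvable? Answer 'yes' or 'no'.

Inversions (pairs i<j in row-major order where tile[i] > tile[j] > 0): 15
15 is odd, so the puzzle is not solvable.

Answer: no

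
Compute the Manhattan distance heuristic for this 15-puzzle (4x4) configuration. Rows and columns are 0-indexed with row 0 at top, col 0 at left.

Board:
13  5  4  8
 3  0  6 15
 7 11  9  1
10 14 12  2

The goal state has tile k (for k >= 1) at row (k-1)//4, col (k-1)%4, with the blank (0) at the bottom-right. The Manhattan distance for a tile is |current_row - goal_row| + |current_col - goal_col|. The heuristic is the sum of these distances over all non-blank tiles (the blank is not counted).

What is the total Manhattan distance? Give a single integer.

Answer: 34

Derivation:
Tile 13: at (0,0), goal (3,0), distance |0-3|+|0-0| = 3
Tile 5: at (0,1), goal (1,0), distance |0-1|+|1-0| = 2
Tile 4: at (0,2), goal (0,3), distance |0-0|+|2-3| = 1
Tile 8: at (0,3), goal (1,3), distance |0-1|+|3-3| = 1
Tile 3: at (1,0), goal (0,2), distance |1-0|+|0-2| = 3
Tile 6: at (1,2), goal (1,1), distance |1-1|+|2-1| = 1
Tile 15: at (1,3), goal (3,2), distance |1-3|+|3-2| = 3
Tile 7: at (2,0), goal (1,2), distance |2-1|+|0-2| = 3
Tile 11: at (2,1), goal (2,2), distance |2-2|+|1-2| = 1
Tile 9: at (2,2), goal (2,0), distance |2-2|+|2-0| = 2
Tile 1: at (2,3), goal (0,0), distance |2-0|+|3-0| = 5
Tile 10: at (3,0), goal (2,1), distance |3-2|+|0-1| = 2
Tile 14: at (3,1), goal (3,1), distance |3-3|+|1-1| = 0
Tile 12: at (3,2), goal (2,3), distance |3-2|+|2-3| = 2
Tile 2: at (3,3), goal (0,1), distance |3-0|+|3-1| = 5
Sum: 3 + 2 + 1 + 1 + 3 + 1 + 3 + 3 + 1 + 2 + 5 + 2 + 0 + 2 + 5 = 34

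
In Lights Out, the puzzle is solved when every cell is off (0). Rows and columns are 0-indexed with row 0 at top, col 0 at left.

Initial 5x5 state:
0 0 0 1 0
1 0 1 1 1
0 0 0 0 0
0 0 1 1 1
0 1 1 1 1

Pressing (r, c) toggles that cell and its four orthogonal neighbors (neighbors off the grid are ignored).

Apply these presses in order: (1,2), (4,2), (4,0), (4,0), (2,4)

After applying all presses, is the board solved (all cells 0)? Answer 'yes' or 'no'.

After press 1 at (1,2):
0 0 1 1 0
1 1 0 0 1
0 0 1 0 0
0 0 1 1 1
0 1 1 1 1

After press 2 at (4,2):
0 0 1 1 0
1 1 0 0 1
0 0 1 0 0
0 0 0 1 1
0 0 0 0 1

After press 3 at (4,0):
0 0 1 1 0
1 1 0 0 1
0 0 1 0 0
1 0 0 1 1
1 1 0 0 1

After press 4 at (4,0):
0 0 1 1 0
1 1 0 0 1
0 0 1 0 0
0 0 0 1 1
0 0 0 0 1

After press 5 at (2,4):
0 0 1 1 0
1 1 0 0 0
0 0 1 1 1
0 0 0 1 0
0 0 0 0 1

Lights still on: 9

Answer: no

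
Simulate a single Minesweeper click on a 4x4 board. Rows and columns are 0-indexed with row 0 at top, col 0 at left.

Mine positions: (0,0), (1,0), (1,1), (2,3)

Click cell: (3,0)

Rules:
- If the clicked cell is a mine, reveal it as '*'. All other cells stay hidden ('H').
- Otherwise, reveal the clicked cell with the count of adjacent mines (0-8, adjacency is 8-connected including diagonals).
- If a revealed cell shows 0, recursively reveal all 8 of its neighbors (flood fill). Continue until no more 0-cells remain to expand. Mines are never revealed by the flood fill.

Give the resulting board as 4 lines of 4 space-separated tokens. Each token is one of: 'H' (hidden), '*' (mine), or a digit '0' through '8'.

H H H H
H H H H
2 2 2 H
0 0 1 H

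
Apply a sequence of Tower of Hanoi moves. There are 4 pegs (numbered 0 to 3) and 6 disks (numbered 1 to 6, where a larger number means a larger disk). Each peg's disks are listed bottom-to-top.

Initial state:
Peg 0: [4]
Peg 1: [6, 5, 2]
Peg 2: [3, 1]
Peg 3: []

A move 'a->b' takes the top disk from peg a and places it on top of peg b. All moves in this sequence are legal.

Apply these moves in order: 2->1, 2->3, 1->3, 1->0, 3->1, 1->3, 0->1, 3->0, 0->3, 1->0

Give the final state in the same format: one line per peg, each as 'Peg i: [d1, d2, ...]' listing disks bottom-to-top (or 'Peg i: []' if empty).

After move 1 (2->1):
Peg 0: [4]
Peg 1: [6, 5, 2, 1]
Peg 2: [3]
Peg 3: []

After move 2 (2->3):
Peg 0: [4]
Peg 1: [6, 5, 2, 1]
Peg 2: []
Peg 3: [3]

After move 3 (1->3):
Peg 0: [4]
Peg 1: [6, 5, 2]
Peg 2: []
Peg 3: [3, 1]

After move 4 (1->0):
Peg 0: [4, 2]
Peg 1: [6, 5]
Peg 2: []
Peg 3: [3, 1]

After move 5 (3->1):
Peg 0: [4, 2]
Peg 1: [6, 5, 1]
Peg 2: []
Peg 3: [3]

After move 6 (1->3):
Peg 0: [4, 2]
Peg 1: [6, 5]
Peg 2: []
Peg 3: [3, 1]

After move 7 (0->1):
Peg 0: [4]
Peg 1: [6, 5, 2]
Peg 2: []
Peg 3: [3, 1]

After move 8 (3->0):
Peg 0: [4, 1]
Peg 1: [6, 5, 2]
Peg 2: []
Peg 3: [3]

After move 9 (0->3):
Peg 0: [4]
Peg 1: [6, 5, 2]
Peg 2: []
Peg 3: [3, 1]

After move 10 (1->0):
Peg 0: [4, 2]
Peg 1: [6, 5]
Peg 2: []
Peg 3: [3, 1]

Answer: Peg 0: [4, 2]
Peg 1: [6, 5]
Peg 2: []
Peg 3: [3, 1]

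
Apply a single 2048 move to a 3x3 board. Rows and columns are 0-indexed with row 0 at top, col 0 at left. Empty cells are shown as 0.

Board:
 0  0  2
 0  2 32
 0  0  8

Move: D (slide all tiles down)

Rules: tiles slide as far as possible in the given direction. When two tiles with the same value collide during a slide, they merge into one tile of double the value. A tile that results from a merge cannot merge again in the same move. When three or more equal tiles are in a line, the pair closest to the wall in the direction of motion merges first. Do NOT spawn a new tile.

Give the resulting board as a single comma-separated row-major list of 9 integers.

Answer: 0, 0, 2, 0, 0, 32, 0, 2, 8

Derivation:
Slide down:
col 0: [0, 0, 0] -> [0, 0, 0]
col 1: [0, 2, 0] -> [0, 0, 2]
col 2: [2, 32, 8] -> [2, 32, 8]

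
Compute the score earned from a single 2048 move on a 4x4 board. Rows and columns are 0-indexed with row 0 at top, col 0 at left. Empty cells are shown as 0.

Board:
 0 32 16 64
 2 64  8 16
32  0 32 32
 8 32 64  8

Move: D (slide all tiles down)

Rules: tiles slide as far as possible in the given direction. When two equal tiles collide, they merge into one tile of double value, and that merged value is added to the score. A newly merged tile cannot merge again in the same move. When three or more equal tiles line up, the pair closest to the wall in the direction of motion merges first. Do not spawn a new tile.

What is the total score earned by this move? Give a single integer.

Slide down:
col 0: [0, 2, 32, 8] -> [0, 2, 32, 8]  score +0 (running 0)
col 1: [32, 64, 0, 32] -> [0, 32, 64, 32]  score +0 (running 0)
col 2: [16, 8, 32, 64] -> [16, 8, 32, 64]  score +0 (running 0)
col 3: [64, 16, 32, 8] -> [64, 16, 32, 8]  score +0 (running 0)
Board after move:
 0  0 16 64
 2 32  8 16
32 64 32 32
 8 32 64  8

Answer: 0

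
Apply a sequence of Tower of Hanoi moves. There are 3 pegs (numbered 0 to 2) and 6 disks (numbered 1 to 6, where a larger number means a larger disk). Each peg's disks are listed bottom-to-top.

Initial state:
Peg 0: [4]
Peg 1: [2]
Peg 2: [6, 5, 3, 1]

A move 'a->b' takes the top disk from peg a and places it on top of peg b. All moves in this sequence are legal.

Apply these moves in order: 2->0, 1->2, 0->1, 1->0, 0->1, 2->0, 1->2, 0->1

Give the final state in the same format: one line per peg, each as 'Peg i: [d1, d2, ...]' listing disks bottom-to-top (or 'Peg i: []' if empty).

After move 1 (2->0):
Peg 0: [4, 1]
Peg 1: [2]
Peg 2: [6, 5, 3]

After move 2 (1->2):
Peg 0: [4, 1]
Peg 1: []
Peg 2: [6, 5, 3, 2]

After move 3 (0->1):
Peg 0: [4]
Peg 1: [1]
Peg 2: [6, 5, 3, 2]

After move 4 (1->0):
Peg 0: [4, 1]
Peg 1: []
Peg 2: [6, 5, 3, 2]

After move 5 (0->1):
Peg 0: [4]
Peg 1: [1]
Peg 2: [6, 5, 3, 2]

After move 6 (2->0):
Peg 0: [4, 2]
Peg 1: [1]
Peg 2: [6, 5, 3]

After move 7 (1->2):
Peg 0: [4, 2]
Peg 1: []
Peg 2: [6, 5, 3, 1]

After move 8 (0->1):
Peg 0: [4]
Peg 1: [2]
Peg 2: [6, 5, 3, 1]

Answer: Peg 0: [4]
Peg 1: [2]
Peg 2: [6, 5, 3, 1]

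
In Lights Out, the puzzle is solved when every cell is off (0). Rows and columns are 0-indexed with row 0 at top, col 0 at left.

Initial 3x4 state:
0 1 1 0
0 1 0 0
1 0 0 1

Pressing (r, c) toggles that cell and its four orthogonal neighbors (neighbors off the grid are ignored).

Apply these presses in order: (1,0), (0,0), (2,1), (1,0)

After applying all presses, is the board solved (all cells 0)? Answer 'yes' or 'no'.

After press 1 at (1,0):
1 1 1 0
1 0 0 0
0 0 0 1

After press 2 at (0,0):
0 0 1 0
0 0 0 0
0 0 0 1

After press 3 at (2,1):
0 0 1 0
0 1 0 0
1 1 1 1

After press 4 at (1,0):
1 0 1 0
1 0 0 0
0 1 1 1

Lights still on: 6

Answer: no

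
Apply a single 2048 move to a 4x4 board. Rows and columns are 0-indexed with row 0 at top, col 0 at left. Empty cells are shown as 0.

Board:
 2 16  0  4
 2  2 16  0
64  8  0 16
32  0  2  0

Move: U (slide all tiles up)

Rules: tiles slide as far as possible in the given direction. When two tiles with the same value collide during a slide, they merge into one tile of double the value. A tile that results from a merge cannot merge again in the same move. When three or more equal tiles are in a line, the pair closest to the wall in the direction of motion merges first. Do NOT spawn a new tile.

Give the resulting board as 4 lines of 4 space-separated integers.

Answer:  4 16 16  4
64  2  2 16
32  8  0  0
 0  0  0  0

Derivation:
Slide up:
col 0: [2, 2, 64, 32] -> [4, 64, 32, 0]
col 1: [16, 2, 8, 0] -> [16, 2, 8, 0]
col 2: [0, 16, 0, 2] -> [16, 2, 0, 0]
col 3: [4, 0, 16, 0] -> [4, 16, 0, 0]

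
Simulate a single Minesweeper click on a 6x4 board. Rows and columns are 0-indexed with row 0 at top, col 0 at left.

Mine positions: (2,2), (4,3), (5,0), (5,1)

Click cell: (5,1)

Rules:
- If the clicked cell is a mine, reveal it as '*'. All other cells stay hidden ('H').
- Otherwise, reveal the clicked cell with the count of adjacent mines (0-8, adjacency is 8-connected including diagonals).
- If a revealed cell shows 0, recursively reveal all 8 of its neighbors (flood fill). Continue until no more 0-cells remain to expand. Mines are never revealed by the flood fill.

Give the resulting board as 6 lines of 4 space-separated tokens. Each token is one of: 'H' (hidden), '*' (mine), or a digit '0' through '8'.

H H H H
H H H H
H H H H
H H H H
H H H H
H * H H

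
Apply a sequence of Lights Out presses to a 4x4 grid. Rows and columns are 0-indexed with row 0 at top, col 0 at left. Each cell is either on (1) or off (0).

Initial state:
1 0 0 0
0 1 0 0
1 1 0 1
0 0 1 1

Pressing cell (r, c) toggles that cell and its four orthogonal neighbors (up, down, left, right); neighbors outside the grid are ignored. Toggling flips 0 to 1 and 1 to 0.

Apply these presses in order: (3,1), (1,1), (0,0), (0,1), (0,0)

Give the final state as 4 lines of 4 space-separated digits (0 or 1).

Answer: 0 0 1 0
1 1 1 0
1 1 0 1
1 1 0 1

Derivation:
After press 1 at (3,1):
1 0 0 0
0 1 0 0
1 0 0 1
1 1 0 1

After press 2 at (1,1):
1 1 0 0
1 0 1 0
1 1 0 1
1 1 0 1

After press 3 at (0,0):
0 0 0 0
0 0 1 0
1 1 0 1
1 1 0 1

After press 4 at (0,1):
1 1 1 0
0 1 1 0
1 1 0 1
1 1 0 1

After press 5 at (0,0):
0 0 1 0
1 1 1 0
1 1 0 1
1 1 0 1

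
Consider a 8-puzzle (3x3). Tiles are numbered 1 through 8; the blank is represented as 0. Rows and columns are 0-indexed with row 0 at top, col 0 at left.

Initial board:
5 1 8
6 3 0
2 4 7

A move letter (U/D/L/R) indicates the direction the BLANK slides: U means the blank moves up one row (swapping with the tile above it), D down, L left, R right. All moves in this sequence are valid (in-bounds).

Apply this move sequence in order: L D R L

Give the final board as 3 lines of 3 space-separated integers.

After move 1 (L):
5 1 8
6 0 3
2 4 7

After move 2 (D):
5 1 8
6 4 3
2 0 7

After move 3 (R):
5 1 8
6 4 3
2 7 0

After move 4 (L):
5 1 8
6 4 3
2 0 7

Answer: 5 1 8
6 4 3
2 0 7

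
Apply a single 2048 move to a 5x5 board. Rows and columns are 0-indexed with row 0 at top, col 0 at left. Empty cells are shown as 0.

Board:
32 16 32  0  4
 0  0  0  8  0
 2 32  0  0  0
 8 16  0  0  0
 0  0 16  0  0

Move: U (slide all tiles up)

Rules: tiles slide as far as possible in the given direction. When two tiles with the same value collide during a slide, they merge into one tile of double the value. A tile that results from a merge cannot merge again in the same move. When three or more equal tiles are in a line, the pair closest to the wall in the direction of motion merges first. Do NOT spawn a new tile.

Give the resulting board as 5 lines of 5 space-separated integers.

Answer: 32 16 32  8  4
 2 32 16  0  0
 8 16  0  0  0
 0  0  0  0  0
 0  0  0  0  0

Derivation:
Slide up:
col 0: [32, 0, 2, 8, 0] -> [32, 2, 8, 0, 0]
col 1: [16, 0, 32, 16, 0] -> [16, 32, 16, 0, 0]
col 2: [32, 0, 0, 0, 16] -> [32, 16, 0, 0, 0]
col 3: [0, 8, 0, 0, 0] -> [8, 0, 0, 0, 0]
col 4: [4, 0, 0, 0, 0] -> [4, 0, 0, 0, 0]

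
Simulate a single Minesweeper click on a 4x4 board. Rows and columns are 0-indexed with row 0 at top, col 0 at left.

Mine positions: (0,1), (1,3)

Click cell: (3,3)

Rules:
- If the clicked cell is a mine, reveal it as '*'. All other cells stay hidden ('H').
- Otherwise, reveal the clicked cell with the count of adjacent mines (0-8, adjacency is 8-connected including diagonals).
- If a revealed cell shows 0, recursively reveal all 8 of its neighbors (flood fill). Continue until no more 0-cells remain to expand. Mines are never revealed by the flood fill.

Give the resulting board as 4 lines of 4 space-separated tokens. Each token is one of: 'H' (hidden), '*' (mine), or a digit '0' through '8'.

H H H H
1 1 2 H
0 0 1 1
0 0 0 0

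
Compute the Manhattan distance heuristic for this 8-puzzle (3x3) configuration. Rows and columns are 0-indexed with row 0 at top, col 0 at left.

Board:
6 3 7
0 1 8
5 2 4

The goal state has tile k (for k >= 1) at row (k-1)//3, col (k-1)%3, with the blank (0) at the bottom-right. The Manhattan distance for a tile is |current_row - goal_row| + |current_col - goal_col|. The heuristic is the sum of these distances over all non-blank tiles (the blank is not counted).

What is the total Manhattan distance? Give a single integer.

Answer: 19

Derivation:
Tile 6: (0,0)->(1,2) = 3
Tile 3: (0,1)->(0,2) = 1
Tile 7: (0,2)->(2,0) = 4
Tile 1: (1,1)->(0,0) = 2
Tile 8: (1,2)->(2,1) = 2
Tile 5: (2,0)->(1,1) = 2
Tile 2: (2,1)->(0,1) = 2
Tile 4: (2,2)->(1,0) = 3
Sum: 3 + 1 + 4 + 2 + 2 + 2 + 2 + 3 = 19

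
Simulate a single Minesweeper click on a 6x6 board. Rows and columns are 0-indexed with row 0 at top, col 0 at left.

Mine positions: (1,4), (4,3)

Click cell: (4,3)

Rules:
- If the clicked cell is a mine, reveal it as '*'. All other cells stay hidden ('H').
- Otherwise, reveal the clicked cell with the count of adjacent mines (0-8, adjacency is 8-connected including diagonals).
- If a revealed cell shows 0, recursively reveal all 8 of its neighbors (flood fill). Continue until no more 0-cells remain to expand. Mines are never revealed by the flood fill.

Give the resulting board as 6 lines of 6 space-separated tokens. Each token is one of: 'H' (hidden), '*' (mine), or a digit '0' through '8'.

H H H H H H
H H H H H H
H H H H H H
H H H H H H
H H H * H H
H H H H H H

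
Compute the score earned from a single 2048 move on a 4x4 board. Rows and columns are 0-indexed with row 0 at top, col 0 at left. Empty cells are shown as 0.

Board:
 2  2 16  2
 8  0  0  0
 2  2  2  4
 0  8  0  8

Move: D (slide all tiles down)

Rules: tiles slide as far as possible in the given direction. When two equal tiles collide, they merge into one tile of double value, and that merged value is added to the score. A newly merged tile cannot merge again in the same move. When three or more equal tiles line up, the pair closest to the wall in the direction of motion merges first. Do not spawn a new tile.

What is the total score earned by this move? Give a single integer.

Answer: 4

Derivation:
Slide down:
col 0: [2, 8, 2, 0] -> [0, 2, 8, 2]  score +0 (running 0)
col 1: [2, 0, 2, 8] -> [0, 0, 4, 8]  score +4 (running 4)
col 2: [16, 0, 2, 0] -> [0, 0, 16, 2]  score +0 (running 4)
col 3: [2, 0, 4, 8] -> [0, 2, 4, 8]  score +0 (running 4)
Board after move:
 0  0  0  0
 2  0  0  2
 8  4 16  4
 2  8  2  8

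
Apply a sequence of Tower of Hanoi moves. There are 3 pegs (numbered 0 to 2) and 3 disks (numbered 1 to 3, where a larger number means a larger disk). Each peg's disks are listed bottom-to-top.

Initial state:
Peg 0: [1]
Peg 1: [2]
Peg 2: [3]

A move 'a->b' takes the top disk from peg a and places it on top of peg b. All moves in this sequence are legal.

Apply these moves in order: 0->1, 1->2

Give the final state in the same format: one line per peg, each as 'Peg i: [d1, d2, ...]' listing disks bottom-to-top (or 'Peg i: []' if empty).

Answer: Peg 0: []
Peg 1: [2]
Peg 2: [3, 1]

Derivation:
After move 1 (0->1):
Peg 0: []
Peg 1: [2, 1]
Peg 2: [3]

After move 2 (1->2):
Peg 0: []
Peg 1: [2]
Peg 2: [3, 1]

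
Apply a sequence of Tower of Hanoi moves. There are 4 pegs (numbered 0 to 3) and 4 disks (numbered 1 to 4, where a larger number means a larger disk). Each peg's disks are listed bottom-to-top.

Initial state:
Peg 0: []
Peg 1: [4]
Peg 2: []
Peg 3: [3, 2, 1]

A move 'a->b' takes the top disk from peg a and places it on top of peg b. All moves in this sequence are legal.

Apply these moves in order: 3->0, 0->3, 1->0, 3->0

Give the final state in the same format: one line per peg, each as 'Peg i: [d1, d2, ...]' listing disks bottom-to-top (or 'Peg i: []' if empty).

Answer: Peg 0: [4, 1]
Peg 1: []
Peg 2: []
Peg 3: [3, 2]

Derivation:
After move 1 (3->0):
Peg 0: [1]
Peg 1: [4]
Peg 2: []
Peg 3: [3, 2]

After move 2 (0->3):
Peg 0: []
Peg 1: [4]
Peg 2: []
Peg 3: [3, 2, 1]

After move 3 (1->0):
Peg 0: [4]
Peg 1: []
Peg 2: []
Peg 3: [3, 2, 1]

After move 4 (3->0):
Peg 0: [4, 1]
Peg 1: []
Peg 2: []
Peg 3: [3, 2]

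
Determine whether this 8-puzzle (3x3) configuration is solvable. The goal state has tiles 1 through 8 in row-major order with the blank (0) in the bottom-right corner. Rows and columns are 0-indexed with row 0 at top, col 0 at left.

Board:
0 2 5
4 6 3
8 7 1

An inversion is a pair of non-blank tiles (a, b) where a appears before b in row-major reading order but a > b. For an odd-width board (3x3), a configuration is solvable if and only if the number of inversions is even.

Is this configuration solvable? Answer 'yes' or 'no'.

Inversions (pairs i<j in row-major order where tile[i] > tile[j] > 0): 12
12 is even, so the puzzle is solvable.

Answer: yes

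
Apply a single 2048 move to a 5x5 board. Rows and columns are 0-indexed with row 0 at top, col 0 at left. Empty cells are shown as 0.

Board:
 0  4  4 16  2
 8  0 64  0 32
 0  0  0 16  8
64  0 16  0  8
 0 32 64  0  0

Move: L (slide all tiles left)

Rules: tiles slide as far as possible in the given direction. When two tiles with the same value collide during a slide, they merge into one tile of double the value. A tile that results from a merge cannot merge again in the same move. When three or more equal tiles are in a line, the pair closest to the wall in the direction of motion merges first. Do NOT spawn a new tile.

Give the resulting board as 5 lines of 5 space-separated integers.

Answer:  8 16  2  0  0
 8 64 32  0  0
16  8  0  0  0
64 16  8  0  0
32 64  0  0  0

Derivation:
Slide left:
row 0: [0, 4, 4, 16, 2] -> [8, 16, 2, 0, 0]
row 1: [8, 0, 64, 0, 32] -> [8, 64, 32, 0, 0]
row 2: [0, 0, 0, 16, 8] -> [16, 8, 0, 0, 0]
row 3: [64, 0, 16, 0, 8] -> [64, 16, 8, 0, 0]
row 4: [0, 32, 64, 0, 0] -> [32, 64, 0, 0, 0]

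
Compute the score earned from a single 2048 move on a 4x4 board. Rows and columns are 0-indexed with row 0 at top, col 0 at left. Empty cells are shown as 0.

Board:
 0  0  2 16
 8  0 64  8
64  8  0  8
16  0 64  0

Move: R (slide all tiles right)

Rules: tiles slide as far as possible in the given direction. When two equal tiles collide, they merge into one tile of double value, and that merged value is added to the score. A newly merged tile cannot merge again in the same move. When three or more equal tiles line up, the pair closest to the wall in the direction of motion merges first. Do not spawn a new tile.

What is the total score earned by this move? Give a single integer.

Slide right:
row 0: [0, 0, 2, 16] -> [0, 0, 2, 16]  score +0 (running 0)
row 1: [8, 0, 64, 8] -> [0, 8, 64, 8]  score +0 (running 0)
row 2: [64, 8, 0, 8] -> [0, 0, 64, 16]  score +16 (running 16)
row 3: [16, 0, 64, 0] -> [0, 0, 16, 64]  score +0 (running 16)
Board after move:
 0  0  2 16
 0  8 64  8
 0  0 64 16
 0  0 16 64

Answer: 16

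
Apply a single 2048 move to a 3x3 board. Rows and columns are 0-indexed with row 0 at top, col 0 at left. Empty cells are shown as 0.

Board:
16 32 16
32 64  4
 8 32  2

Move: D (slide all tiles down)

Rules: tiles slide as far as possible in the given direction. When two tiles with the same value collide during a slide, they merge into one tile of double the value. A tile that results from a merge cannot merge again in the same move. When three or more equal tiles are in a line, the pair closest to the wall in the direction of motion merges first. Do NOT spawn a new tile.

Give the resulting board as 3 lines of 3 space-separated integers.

Answer: 16 32 16
32 64  4
 8 32  2

Derivation:
Slide down:
col 0: [16, 32, 8] -> [16, 32, 8]
col 1: [32, 64, 32] -> [32, 64, 32]
col 2: [16, 4, 2] -> [16, 4, 2]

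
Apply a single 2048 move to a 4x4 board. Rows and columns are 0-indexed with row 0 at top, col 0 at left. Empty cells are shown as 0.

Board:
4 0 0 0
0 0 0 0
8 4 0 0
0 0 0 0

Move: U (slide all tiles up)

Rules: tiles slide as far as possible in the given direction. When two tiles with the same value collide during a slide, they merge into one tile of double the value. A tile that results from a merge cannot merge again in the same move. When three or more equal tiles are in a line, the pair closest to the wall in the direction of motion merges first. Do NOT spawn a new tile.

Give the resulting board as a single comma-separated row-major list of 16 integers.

Slide up:
col 0: [4, 0, 8, 0] -> [4, 8, 0, 0]
col 1: [0, 0, 4, 0] -> [4, 0, 0, 0]
col 2: [0, 0, 0, 0] -> [0, 0, 0, 0]
col 3: [0, 0, 0, 0] -> [0, 0, 0, 0]

Answer: 4, 4, 0, 0, 8, 0, 0, 0, 0, 0, 0, 0, 0, 0, 0, 0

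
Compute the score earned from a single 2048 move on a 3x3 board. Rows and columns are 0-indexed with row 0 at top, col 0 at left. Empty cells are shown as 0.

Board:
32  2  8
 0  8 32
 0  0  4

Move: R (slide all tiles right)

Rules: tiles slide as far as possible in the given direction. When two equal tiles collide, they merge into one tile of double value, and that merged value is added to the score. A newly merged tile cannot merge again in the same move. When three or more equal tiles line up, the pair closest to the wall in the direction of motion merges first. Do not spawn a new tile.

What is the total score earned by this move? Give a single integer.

Answer: 0

Derivation:
Slide right:
row 0: [32, 2, 8] -> [32, 2, 8]  score +0 (running 0)
row 1: [0, 8, 32] -> [0, 8, 32]  score +0 (running 0)
row 2: [0, 0, 4] -> [0, 0, 4]  score +0 (running 0)
Board after move:
32  2  8
 0  8 32
 0  0  4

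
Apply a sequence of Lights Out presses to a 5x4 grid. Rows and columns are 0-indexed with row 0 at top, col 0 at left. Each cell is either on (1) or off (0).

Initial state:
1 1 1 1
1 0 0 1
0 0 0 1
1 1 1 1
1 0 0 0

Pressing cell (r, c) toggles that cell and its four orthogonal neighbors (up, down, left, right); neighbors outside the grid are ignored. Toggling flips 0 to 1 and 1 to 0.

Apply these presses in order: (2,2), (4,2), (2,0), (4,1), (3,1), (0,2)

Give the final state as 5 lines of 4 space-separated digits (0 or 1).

After press 1 at (2,2):
1 1 1 1
1 0 1 1
0 1 1 0
1 1 0 1
1 0 0 0

After press 2 at (4,2):
1 1 1 1
1 0 1 1
0 1 1 0
1 1 1 1
1 1 1 1

After press 3 at (2,0):
1 1 1 1
0 0 1 1
1 0 1 0
0 1 1 1
1 1 1 1

After press 4 at (4,1):
1 1 1 1
0 0 1 1
1 0 1 0
0 0 1 1
0 0 0 1

After press 5 at (3,1):
1 1 1 1
0 0 1 1
1 1 1 0
1 1 0 1
0 1 0 1

After press 6 at (0,2):
1 0 0 0
0 0 0 1
1 1 1 0
1 1 0 1
0 1 0 1

Answer: 1 0 0 0
0 0 0 1
1 1 1 0
1 1 0 1
0 1 0 1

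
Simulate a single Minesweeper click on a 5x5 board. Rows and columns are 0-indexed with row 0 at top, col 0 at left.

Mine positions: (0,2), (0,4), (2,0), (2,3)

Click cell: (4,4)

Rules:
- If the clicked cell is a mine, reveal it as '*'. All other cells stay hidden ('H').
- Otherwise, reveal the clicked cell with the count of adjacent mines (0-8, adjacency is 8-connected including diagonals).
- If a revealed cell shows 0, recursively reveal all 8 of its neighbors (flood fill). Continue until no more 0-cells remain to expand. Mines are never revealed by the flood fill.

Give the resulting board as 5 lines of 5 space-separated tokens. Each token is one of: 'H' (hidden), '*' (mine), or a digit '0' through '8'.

H H H H H
H H H H H
H H H H H
1 1 1 1 1
0 0 0 0 0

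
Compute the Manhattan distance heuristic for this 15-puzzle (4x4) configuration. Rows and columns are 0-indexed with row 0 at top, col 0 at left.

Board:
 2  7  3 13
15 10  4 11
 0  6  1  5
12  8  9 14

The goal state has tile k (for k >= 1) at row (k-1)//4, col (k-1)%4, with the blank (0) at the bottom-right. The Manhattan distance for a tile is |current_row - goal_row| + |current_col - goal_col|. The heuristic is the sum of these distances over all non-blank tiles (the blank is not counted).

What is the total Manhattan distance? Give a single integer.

Tile 2: (0,0)->(0,1) = 1
Tile 7: (0,1)->(1,2) = 2
Tile 3: (0,2)->(0,2) = 0
Tile 13: (0,3)->(3,0) = 6
Tile 15: (1,0)->(3,2) = 4
Tile 10: (1,1)->(2,1) = 1
Tile 4: (1,2)->(0,3) = 2
Tile 11: (1,3)->(2,2) = 2
Tile 6: (2,1)->(1,1) = 1
Tile 1: (2,2)->(0,0) = 4
Tile 5: (2,3)->(1,0) = 4
Tile 12: (3,0)->(2,3) = 4
Tile 8: (3,1)->(1,3) = 4
Tile 9: (3,2)->(2,0) = 3
Tile 14: (3,3)->(3,1) = 2
Sum: 1 + 2 + 0 + 6 + 4 + 1 + 2 + 2 + 1 + 4 + 4 + 4 + 4 + 3 + 2 = 40

Answer: 40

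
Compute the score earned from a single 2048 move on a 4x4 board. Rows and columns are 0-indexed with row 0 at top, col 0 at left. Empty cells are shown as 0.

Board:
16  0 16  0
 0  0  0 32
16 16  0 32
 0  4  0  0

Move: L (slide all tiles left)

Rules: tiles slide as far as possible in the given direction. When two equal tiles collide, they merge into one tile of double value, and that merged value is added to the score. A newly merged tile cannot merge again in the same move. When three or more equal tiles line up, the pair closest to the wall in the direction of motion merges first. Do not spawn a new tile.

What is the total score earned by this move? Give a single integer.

Slide left:
row 0: [16, 0, 16, 0] -> [32, 0, 0, 0]  score +32 (running 32)
row 1: [0, 0, 0, 32] -> [32, 0, 0, 0]  score +0 (running 32)
row 2: [16, 16, 0, 32] -> [32, 32, 0, 0]  score +32 (running 64)
row 3: [0, 4, 0, 0] -> [4, 0, 0, 0]  score +0 (running 64)
Board after move:
32  0  0  0
32  0  0  0
32 32  0  0
 4  0  0  0

Answer: 64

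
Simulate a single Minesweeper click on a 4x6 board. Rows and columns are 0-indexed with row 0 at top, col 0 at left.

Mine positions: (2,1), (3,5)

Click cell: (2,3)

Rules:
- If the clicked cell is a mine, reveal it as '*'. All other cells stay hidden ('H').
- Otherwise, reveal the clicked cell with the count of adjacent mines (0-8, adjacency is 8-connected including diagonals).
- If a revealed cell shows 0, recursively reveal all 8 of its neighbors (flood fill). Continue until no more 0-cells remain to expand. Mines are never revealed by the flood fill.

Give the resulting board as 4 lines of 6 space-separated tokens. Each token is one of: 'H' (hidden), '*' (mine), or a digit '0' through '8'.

0 0 0 0 0 0
1 1 1 0 0 0
H H 1 0 1 1
H H 1 0 1 H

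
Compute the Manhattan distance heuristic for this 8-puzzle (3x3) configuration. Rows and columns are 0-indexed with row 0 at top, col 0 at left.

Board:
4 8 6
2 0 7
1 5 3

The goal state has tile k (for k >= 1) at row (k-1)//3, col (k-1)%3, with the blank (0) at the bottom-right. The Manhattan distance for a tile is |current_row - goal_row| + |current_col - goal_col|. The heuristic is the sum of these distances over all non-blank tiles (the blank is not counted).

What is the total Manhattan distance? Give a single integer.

Tile 4: at (0,0), goal (1,0), distance |0-1|+|0-0| = 1
Tile 8: at (0,1), goal (2,1), distance |0-2|+|1-1| = 2
Tile 6: at (0,2), goal (1,2), distance |0-1|+|2-2| = 1
Tile 2: at (1,0), goal (0,1), distance |1-0|+|0-1| = 2
Tile 7: at (1,2), goal (2,0), distance |1-2|+|2-0| = 3
Tile 1: at (2,0), goal (0,0), distance |2-0|+|0-0| = 2
Tile 5: at (2,1), goal (1,1), distance |2-1|+|1-1| = 1
Tile 3: at (2,2), goal (0,2), distance |2-0|+|2-2| = 2
Sum: 1 + 2 + 1 + 2 + 3 + 2 + 1 + 2 = 14

Answer: 14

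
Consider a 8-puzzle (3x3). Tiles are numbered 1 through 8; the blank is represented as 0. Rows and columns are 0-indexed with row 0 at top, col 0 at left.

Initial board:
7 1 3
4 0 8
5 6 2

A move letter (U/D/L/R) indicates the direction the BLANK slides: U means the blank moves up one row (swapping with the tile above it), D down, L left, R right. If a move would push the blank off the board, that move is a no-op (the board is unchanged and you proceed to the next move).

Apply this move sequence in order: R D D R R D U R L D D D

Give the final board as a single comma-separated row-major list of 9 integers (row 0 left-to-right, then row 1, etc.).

Answer: 7, 1, 3, 4, 6, 8, 5, 0, 2

Derivation:
After move 1 (R):
7 1 3
4 8 0
5 6 2

After move 2 (D):
7 1 3
4 8 2
5 6 0

After move 3 (D):
7 1 3
4 8 2
5 6 0

After move 4 (R):
7 1 3
4 8 2
5 6 0

After move 5 (R):
7 1 3
4 8 2
5 6 0

After move 6 (D):
7 1 3
4 8 2
5 6 0

After move 7 (U):
7 1 3
4 8 0
5 6 2

After move 8 (R):
7 1 3
4 8 0
5 6 2

After move 9 (L):
7 1 3
4 0 8
5 6 2

After move 10 (D):
7 1 3
4 6 8
5 0 2

After move 11 (D):
7 1 3
4 6 8
5 0 2

After move 12 (D):
7 1 3
4 6 8
5 0 2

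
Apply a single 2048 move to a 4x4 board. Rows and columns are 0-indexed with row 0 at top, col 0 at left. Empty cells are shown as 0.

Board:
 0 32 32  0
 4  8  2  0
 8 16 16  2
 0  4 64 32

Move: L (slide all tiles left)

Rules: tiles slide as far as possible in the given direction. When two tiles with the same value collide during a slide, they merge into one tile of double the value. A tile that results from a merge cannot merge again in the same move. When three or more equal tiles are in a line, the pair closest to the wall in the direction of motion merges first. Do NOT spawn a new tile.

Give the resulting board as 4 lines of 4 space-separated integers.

Answer: 64  0  0  0
 4  8  2  0
 8 32  2  0
 4 64 32  0

Derivation:
Slide left:
row 0: [0, 32, 32, 0] -> [64, 0, 0, 0]
row 1: [4, 8, 2, 0] -> [4, 8, 2, 0]
row 2: [8, 16, 16, 2] -> [8, 32, 2, 0]
row 3: [0, 4, 64, 32] -> [4, 64, 32, 0]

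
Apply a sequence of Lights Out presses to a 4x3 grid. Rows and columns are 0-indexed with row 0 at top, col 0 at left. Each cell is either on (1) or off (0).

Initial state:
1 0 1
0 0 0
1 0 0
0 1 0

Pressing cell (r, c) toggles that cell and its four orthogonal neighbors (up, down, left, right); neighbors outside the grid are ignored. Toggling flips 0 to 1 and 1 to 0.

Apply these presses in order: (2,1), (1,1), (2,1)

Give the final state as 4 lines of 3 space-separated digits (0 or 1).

After press 1 at (2,1):
1 0 1
0 1 0
0 1 1
0 0 0

After press 2 at (1,1):
1 1 1
1 0 1
0 0 1
0 0 0

After press 3 at (2,1):
1 1 1
1 1 1
1 1 0
0 1 0

Answer: 1 1 1
1 1 1
1 1 0
0 1 0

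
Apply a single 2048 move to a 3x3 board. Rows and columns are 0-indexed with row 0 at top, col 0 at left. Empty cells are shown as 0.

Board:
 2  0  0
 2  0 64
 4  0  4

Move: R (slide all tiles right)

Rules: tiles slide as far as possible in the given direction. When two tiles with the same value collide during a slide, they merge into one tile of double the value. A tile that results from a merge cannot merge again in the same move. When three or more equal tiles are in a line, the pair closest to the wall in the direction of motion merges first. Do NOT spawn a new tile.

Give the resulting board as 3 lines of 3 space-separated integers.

Answer:  0  0  2
 0  2 64
 0  0  8

Derivation:
Slide right:
row 0: [2, 0, 0] -> [0, 0, 2]
row 1: [2, 0, 64] -> [0, 2, 64]
row 2: [4, 0, 4] -> [0, 0, 8]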